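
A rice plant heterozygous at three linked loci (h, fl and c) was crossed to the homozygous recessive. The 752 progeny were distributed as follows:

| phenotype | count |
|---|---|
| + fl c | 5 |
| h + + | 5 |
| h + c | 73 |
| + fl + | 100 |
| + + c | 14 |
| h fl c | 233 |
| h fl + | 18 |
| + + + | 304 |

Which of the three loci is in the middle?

The two most frequent reciprocal classes, h fl c and + + +, are the parental types, so the F1 was h fl c / + + +.
The two rarest classes, + fl c and h + +, are the double crossovers. Comparing them with the parentals, only the h allele has switched, so h is the middle locus and the order is c – h – fl.

h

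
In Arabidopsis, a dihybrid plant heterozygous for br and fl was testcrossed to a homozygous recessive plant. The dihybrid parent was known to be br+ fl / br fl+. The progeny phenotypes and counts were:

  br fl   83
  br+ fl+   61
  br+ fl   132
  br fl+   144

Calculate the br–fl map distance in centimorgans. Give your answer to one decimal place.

34.3 centimorgans

The recombinant classes are br+ fl+ and br fl: 61 + 83 = 144.
Recombination frequency = 144/420 = 0.3429 ≈ 34.3%, i.e. 34.3 centimorgans.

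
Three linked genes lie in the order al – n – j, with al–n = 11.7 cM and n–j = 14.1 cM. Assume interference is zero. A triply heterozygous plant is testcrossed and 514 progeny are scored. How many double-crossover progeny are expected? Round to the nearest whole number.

8

Map distances give recombination frequencies of 0.117 and 0.141 for the two intervals.
With no interference, expected double-crossover frequency = 0.117 × 0.141 = 0.01650.
Expected number = 0.01650 × 514 = 8.48 ≈ 8.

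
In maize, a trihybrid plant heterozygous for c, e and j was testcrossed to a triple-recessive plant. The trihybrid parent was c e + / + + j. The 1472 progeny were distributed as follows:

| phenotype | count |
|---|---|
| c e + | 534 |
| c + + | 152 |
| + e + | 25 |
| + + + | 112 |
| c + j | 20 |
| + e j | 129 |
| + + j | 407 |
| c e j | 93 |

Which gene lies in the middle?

The two rarest classes, + e + and c + j, are the double crossovers. Comparing them with the parentals, only the c allele has switched, so c is the middle locus and the order is e – c – j.

c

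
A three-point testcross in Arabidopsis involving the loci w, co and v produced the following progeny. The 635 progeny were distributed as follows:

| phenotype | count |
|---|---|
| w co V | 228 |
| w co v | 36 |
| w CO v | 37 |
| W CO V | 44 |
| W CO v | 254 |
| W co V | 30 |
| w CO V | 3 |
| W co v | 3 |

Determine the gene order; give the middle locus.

co

The two most frequent reciprocal classes, w co V and W CO v, are the parental types, so the F1 was w co V / W CO v.
The two rarest classes, w CO V and W co v, are the double crossovers. Comparing them with the parentals, only the co allele has switched, so co is the middle locus and the order is v – co – w.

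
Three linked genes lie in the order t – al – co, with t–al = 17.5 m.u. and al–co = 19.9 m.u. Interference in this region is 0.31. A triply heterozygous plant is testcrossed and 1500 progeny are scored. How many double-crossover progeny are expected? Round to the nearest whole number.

36

Map distances give recombination frequencies of 0.175 and 0.199 for the two intervals.
With interference 0.31 (so coincidence = 0.69), expected double-crossover frequency = 0.175 × 0.199 × 0.69 = 0.02403.
Expected number = 0.02403 × 1500 = 36.04 ≈ 36.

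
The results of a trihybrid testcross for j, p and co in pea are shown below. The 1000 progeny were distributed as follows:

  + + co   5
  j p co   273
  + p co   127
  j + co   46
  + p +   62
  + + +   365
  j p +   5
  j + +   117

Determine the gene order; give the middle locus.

co

The two most frequent reciprocal classes, + + + and j p co, are the parental types, so the F1 was + + + / j p co.
The two rarest classes, + + co and j p +, are the double crossovers. Comparing them with the parentals, only the co allele has switched, so co is the middle locus and the order is p – co – j.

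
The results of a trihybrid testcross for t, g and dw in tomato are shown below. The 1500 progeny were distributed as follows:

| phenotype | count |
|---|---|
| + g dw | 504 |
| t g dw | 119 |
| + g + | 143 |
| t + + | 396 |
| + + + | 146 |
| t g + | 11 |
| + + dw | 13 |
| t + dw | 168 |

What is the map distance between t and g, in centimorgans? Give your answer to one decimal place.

The two most frequent reciprocal classes, t + + and + g dw, are the parental types, so the F1 was t + + / + g dw.
The two rarest classes, t g + and + + dw, are the double crossovers. Comparing them with the parentals, only the g allele has switched, so g is the middle locus and the order is dw – g – t.
Crossovers in the g–t interval produce the single-crossover classes + + + and t g dw (146 + 119 = 265) plus the double crossovers (24).
RF(g–t) = (265 + 24) / 1500 = 289/1500 = 0.1927 → 19.3 centimorgans.

19.3 centimorgans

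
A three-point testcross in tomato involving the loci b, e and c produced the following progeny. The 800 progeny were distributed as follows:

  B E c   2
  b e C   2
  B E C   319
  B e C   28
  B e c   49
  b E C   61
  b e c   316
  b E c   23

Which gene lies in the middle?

The two most frequent reciprocal classes, b e c and B E C, are the parental types, so the F1 was b e c / B E C.
The two rarest classes, b e C and B E c, are the double crossovers. Comparing them with the parentals, only the c allele has switched, so c is the middle locus and the order is e – c – b.

c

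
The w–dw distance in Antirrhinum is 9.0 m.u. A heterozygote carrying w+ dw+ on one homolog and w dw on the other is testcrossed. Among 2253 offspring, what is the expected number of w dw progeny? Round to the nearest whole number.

A map distance of 9.0 m.u. corresponds to a recombination frequency of 0.090.
The F1 is w+ dw+ / w dw, so w dw is a parental gamete class with expected frequency (1 − r)/2 = 0.910/2 = 0.4550.
Expected number = 0.4550 × 2253 = 1025.12 ≈ 1025.

1025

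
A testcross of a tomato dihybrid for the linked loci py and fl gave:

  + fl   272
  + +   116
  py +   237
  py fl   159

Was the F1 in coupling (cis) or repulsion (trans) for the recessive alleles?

trans

The two most frequent classes are + fl (272) and py + (237); these are the parental (non-recombinant) types.
So the F1 carried + fl on one chromosome and py + on the other — the recessive alleles are on opposite chromosomes (trans / repulsion).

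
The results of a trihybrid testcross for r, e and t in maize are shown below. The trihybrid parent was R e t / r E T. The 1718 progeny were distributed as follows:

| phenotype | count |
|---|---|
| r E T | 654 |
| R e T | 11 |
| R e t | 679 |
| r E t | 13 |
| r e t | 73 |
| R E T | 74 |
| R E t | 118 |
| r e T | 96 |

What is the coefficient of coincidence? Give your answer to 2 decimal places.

The two rarest classes, R e T and r E t, are the double crossovers. Comparing them with the parentals, only the t allele has switched, so t is the middle locus and the order is r – t – e.
r–t: (147 + 24)/1718 = 0.0995; t–e: (214 + 24)/1718 = 0.1385.
Expected DCO frequency = 0.0995 × 0.1385 ≈ 0.01378; observed = 24/1718 ≈ 0.01397.
Coefficient of coincidence = 0.01397/0.01378 ≈ 1.01.

1.01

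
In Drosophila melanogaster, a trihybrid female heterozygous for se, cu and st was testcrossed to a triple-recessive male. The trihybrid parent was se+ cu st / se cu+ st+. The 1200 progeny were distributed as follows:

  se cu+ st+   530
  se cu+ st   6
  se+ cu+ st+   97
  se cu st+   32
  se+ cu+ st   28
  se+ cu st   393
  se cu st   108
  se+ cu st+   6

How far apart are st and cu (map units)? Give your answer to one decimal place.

The two rarest classes, se+ cu st+ and se cu+ st, are the double crossovers. Comparing them with the parentals, only the st allele has switched, so st is the middle locus and the order is cu – st – se.
Crossovers in the cu–st interval produce the single-crossover classes se+ cu+ st and se cu st+ (28 + 32 = 60) plus the double crossovers (12).
RF(cu–st) = (60 + 12) / 1200 = 72/1200 = 0.0600 → 6.0 map units.

6.0 map units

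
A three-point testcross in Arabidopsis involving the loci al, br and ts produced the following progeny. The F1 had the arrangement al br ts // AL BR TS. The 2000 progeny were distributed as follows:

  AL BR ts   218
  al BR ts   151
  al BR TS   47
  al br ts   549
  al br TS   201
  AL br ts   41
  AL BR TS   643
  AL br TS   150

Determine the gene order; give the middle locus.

The two rarest classes, AL br ts and al BR TS, are the double crossovers. Comparing them with the parentals, only the al allele has switched, so al is the middle locus and the order is ts – al – br.

al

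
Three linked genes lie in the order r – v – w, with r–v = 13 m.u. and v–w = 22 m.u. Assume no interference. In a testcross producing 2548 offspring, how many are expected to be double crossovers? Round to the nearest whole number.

73

Map distances give recombination frequencies of 0.130 and 0.220 for the two intervals.
With no interference, expected double-crossover frequency = 0.130 × 0.220 = 0.02860.
Expected number = 0.02860 × 2548 = 72.87 ≈ 73.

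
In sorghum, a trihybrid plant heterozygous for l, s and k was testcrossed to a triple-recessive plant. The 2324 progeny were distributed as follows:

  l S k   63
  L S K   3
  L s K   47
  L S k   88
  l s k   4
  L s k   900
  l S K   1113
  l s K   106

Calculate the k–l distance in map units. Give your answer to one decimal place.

The two most frequent reciprocal classes, l S K and L s k, are the parental types, so the F1 was l S K / L s k.
The two rarest classes, L S K and l s k, are the double crossovers. Comparing them with the parentals, only the l allele has switched, so l is the middle locus and the order is s – l – k.
Crossovers in the l–k interval produce the single-crossover classes l S k and L s K (63 + 47 = 110) plus the double crossovers (7).
RF(l–k) = (110 + 7) / 2324 = 117/2324 = 0.0503 → 5.0 map units.

5.0 map units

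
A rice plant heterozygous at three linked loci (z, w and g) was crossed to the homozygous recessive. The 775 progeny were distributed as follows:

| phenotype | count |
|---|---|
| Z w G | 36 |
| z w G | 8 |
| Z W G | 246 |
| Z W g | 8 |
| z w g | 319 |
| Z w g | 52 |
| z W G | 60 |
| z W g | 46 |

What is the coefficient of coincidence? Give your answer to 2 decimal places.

The two most frequent reciprocal classes, Z W G and z w g, are the parental types, so the F1 was Z W G / z w g.
The two rarest classes, Z W g and z w G, are the double crossovers. Comparing them with the parentals, only the g allele has switched, so g is the middle locus and the order is z – g – w.
z–g: (112 + 16)/775 = 0.1652; g–w: (82 + 16)/775 = 0.1265.
Expected DCO frequency = 0.1652 × 0.1265 ≈ 0.02090; observed = 16/775 ≈ 0.02065.
Coefficient of coincidence = 0.02065/0.02090 ≈ 0.99.

0.99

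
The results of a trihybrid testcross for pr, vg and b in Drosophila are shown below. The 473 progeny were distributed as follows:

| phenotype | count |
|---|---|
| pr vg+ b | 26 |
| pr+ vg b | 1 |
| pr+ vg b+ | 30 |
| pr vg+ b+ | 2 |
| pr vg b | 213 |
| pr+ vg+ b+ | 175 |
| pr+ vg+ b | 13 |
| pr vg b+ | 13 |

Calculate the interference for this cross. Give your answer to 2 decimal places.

0.17

The two most frequent reciprocal classes, pr+ vg+ b+ and pr vg b, are the parental types, so the F1 was pr+ vg+ b+ / pr vg b.
The two rarest classes, pr vg+ b+ and pr+ vg b, are the double crossovers. Comparing them with the parentals, only the pr allele has switched, so pr is the middle locus and the order is b – pr – vg.
b–pr: (26 + 3)/473 = 0.0613; pr–vg: (56 + 3)/473 = 0.1247.
Expected DCO frequency = 0.0613 × 0.1247 ≈ 0.00764; observed = 3/473 ≈ 0.00634.
Coefficient of coincidence = 0.00634/0.00764 ≈ 0.83; interference = 1 − 0.83 = 0.17.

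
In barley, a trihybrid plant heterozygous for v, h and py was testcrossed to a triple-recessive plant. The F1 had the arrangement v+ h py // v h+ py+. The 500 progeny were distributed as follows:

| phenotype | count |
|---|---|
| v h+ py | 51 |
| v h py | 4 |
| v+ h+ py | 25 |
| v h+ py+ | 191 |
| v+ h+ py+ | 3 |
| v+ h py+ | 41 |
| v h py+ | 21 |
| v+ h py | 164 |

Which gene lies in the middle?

v

The two rarest classes, v h py and v+ h+ py+, are the double crossovers. Comparing them with the parentals, only the v allele has switched, so v is the middle locus and the order is py – v – h.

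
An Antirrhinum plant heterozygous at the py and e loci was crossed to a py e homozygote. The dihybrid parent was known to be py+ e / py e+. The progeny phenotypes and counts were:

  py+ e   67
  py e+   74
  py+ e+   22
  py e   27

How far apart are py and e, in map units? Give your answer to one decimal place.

The recombinant classes are py+ e+ and py e: 22 + 27 = 49.
Recombination frequency = 49/190 = 0.2579 ≈ 25.8%, i.e. 25.8 map units.

25.8 map units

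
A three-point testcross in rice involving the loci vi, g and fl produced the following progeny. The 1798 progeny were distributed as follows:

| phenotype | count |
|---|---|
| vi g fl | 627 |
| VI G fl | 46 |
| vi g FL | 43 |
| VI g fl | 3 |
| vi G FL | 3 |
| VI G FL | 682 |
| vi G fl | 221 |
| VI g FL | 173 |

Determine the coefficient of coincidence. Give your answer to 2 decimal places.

The two most frequent reciprocal classes, vi g fl and VI G FL, are the parental types, so the F1 was vi g fl / VI G FL.
The two rarest classes, VI g fl and vi G FL, are the double crossovers. Comparing them with the parentals, only the vi allele has switched, so vi is the middle locus and the order is fl – vi – g.
fl–vi: (89 + 6)/1798 = 0.0528; vi–g: (394 + 6)/1798 = 0.2225.
Expected DCO frequency = 0.0528 × 0.2225 ≈ 0.01175; observed = 6/1798 ≈ 0.00334.
Coefficient of coincidence = 0.00334/0.01175 ≈ 0.28.

0.28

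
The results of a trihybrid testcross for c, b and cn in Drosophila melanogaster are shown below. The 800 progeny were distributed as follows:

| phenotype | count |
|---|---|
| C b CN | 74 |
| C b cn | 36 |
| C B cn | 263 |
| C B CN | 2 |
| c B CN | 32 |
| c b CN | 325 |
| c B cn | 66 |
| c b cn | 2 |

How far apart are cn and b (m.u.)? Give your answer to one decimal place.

The two most frequent reciprocal classes, c b CN and C B cn, are the parental types, so the F1 was c b CN / C B cn.
The two rarest classes, c b cn and C B CN, are the double crossovers. Comparing them with the parentals, only the cn allele has switched, so cn is the middle locus and the order is c – cn – b.
Crossovers in the cn–b interval produce the single-crossover classes c B CN and C b cn (32 + 36 = 68) plus the double crossovers (4).
RF(cn–b) = (68 + 4) / 800 = 72/800 = 0.0900 → 9.0 m.u.

9.0 m.u.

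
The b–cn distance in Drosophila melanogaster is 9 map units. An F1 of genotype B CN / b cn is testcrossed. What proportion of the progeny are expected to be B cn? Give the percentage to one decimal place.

A map distance of 9 map units corresponds to a recombination frequency of 0.090.
The F1 is B CN / b cn, so B cn is a recombinant gamete class with expected frequency r/2 = 0.090/2 = 0.0450.
That is 0.0450 = 4.5% of the progeny.

4.5%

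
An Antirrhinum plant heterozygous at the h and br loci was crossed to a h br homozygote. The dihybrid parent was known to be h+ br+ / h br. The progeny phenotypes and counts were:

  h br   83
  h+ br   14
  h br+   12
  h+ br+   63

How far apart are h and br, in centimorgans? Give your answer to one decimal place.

The recombinant classes are h+ br and h br+: 14 + 12 = 26.
Recombination frequency = 26/172 = 0.1512 ≈ 15.1%, i.e. 15.1 centimorgans.

15.1 centimorgans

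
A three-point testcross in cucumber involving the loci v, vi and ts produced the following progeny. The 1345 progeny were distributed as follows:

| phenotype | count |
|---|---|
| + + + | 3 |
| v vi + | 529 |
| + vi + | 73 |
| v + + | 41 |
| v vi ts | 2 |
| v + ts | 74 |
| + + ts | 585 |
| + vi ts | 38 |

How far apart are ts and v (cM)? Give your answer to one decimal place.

11.3 cM

The two most frequent reciprocal classes, + + ts and v vi +, are the parental types, so the F1 was + + ts / v vi +.
The two rarest classes, + + + and v vi ts, are the double crossovers. Comparing them with the parentals, only the ts allele has switched, so ts is the middle locus and the order is v – ts – vi.
Crossovers in the v–ts interval produce the single-crossover classes v + ts and + vi + (74 + 73 = 147) plus the double crossovers (5).
RF(v–ts) = (147 + 5) / 1345 = 152/1345 = 0.1130 → 11.3 cM.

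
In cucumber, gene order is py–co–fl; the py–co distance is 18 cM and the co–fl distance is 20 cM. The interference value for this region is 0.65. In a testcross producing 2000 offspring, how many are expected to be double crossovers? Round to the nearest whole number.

25

Map distances give recombination frequencies of 0.180 and 0.200 for the two intervals.
With interference 0.65 (so coincidence = 0.35), expected double-crossover frequency = 0.180 × 0.200 × 0.35 = 0.01260.
Expected number = 0.01260 × 2000 = 25.20 ≈ 25.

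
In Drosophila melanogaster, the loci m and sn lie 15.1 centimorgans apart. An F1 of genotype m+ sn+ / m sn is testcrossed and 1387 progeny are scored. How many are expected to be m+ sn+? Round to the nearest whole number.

589

A map distance of 15.1 centimorgans corresponds to a recombination frequency of 0.151.
The F1 is m+ sn+ / m sn, so m+ sn+ is a parental gamete class with expected frequency (1 − r)/2 = 0.849/2 = 0.4245.
Expected number = 0.4245 × 1387 = 588.78 ≈ 589.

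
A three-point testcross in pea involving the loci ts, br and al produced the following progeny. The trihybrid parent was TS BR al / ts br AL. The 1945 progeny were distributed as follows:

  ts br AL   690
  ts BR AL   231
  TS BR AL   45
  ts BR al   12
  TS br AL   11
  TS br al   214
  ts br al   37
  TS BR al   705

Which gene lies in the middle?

ts

The two rarest classes, ts BR al and TS br AL, are the double crossovers. Comparing them with the parentals, only the ts allele has switched, so ts is the middle locus and the order is al – ts – br.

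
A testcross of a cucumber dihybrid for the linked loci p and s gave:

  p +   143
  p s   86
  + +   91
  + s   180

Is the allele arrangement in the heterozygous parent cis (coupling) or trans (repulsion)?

The two most frequent classes are + s (180) and p + (143); these are the parental (non-recombinant) types.
So the F1 carried + s on one chromosome and p + on the other — the recessive alleles are on opposite chromosomes (trans / repulsion).

trans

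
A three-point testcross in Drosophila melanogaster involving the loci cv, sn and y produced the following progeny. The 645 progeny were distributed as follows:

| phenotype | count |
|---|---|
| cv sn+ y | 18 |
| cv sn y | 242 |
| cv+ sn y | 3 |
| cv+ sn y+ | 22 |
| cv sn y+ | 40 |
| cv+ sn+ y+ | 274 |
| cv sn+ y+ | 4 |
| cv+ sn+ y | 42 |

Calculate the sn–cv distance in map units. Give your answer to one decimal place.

The two most frequent reciprocal classes, cv sn y and cv+ sn+ y+, are the parental types, so the F1 was cv sn y / cv+ sn+ y+.
The two rarest classes, cv+ sn y and cv sn+ y+, are the double crossovers. Comparing them with the parentals, only the cv allele has switched, so cv is the middle locus and the order is sn – cv – y.
Crossovers in the sn–cv interval produce the single-crossover classes cv sn+ y and cv+ sn y+ (18 + 22 = 40) plus the double crossovers (7).
RF(sn–cv) = (40 + 7) / 645 = 47/645 = 0.0729 → 7.3 map units.

7.3 map units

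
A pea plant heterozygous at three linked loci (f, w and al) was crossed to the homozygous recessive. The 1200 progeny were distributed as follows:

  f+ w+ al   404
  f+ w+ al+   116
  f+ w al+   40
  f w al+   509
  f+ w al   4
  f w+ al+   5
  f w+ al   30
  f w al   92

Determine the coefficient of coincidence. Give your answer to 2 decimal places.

0.63

The two most frequent reciprocal classes, f+ w+ al and f w al+, are the parental types, so the F1 was f+ w+ al / f w al+.
The two rarest classes, f+ w al and f w+ al+, are the double crossovers. Comparing them with the parentals, only the w allele has switched, so w is the middle locus and the order is al – w – f.
al–w: (208 + 9)/1200 = 0.1808; w–f: (70 + 9)/1200 = 0.0658.
Expected DCO frequency = 0.1808 × 0.0658 ≈ 0.01190; observed = 9/1200 ≈ 0.00750.
Coefficient of coincidence = 0.00750/0.01190 ≈ 0.63.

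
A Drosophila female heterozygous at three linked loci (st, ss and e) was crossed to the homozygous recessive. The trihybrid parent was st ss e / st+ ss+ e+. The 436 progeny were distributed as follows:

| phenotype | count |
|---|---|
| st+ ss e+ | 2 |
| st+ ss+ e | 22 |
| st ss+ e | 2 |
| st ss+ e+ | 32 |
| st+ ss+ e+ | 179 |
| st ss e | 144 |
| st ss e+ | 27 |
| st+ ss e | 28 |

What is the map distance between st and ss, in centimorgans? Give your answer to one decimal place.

14.7 centimorgans

The two rarest classes, st ss+ e and st+ ss e+, are the double crossovers. Comparing them with the parentals, only the ss allele has switched, so ss is the middle locus and the order is e – ss – st.
Crossovers in the ss–st interval produce the single-crossover classes st+ ss e and st ss+ e+ (28 + 32 = 60) plus the double crossovers (4).
RF(ss–st) = (60 + 4) / 436 = 64/436 = 0.1468 → 14.7 centimorgans.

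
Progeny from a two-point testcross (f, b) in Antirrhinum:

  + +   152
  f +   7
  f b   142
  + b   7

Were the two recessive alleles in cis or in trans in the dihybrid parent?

cis

The two most frequent classes are + + (152) and f b (142); these are the parental (non-recombinant) types.
So the F1 carried + + on one chromosome and f b on the other — the recessive alleles are on the same chromosome (cis / coupling).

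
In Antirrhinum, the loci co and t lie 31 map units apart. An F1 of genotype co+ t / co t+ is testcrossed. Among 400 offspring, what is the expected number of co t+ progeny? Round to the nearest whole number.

A map distance of 31 map units corresponds to a recombination frequency of 0.310.
The F1 is co+ t / co t+, so co t+ is a parental gamete class with expected frequency (1 − r)/2 = 0.690/2 = 0.3450.
Expected number = 0.3450 × 400 = 138.00 ≈ 138.

138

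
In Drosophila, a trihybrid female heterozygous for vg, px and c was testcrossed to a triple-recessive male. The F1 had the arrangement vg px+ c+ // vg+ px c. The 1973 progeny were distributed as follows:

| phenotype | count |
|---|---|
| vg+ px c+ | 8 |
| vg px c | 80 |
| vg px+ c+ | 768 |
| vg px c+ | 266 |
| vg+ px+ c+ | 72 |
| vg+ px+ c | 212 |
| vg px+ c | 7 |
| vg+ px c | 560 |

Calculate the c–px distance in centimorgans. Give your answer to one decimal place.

25.0 centimorgans

The two rarest classes, vg px+ c and vg+ px c+, are the double crossovers. Comparing them with the parentals, only the c allele has switched, so c is the middle locus and the order is vg – c – px.
Crossovers in the c–px interval produce the single-crossover classes vg px c+ and vg+ px+ c (266 + 212 = 478) plus the double crossovers (15).
RF(c–px) = (478 + 15) / 1973 = 493/1973 = 0.2499 → 25.0 centimorgans.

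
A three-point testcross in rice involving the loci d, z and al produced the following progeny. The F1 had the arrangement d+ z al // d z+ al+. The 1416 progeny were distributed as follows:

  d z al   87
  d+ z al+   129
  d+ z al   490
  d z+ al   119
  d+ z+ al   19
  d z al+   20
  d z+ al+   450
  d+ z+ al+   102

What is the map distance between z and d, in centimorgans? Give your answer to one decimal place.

The two rarest classes, d+ z+ al and d z al+, are the double crossovers. Comparing them with the parentals, only the z allele has switched, so z is the middle locus and the order is al – z – d.
Crossovers in the z–d interval produce the single-crossover classes d z al and d+ z+ al+ (87 + 102 = 189) plus the double crossovers (39).
RF(z–d) = (189 + 39) / 1416 = 228/1416 = 0.1610 → 16.1 centimorgans.

16.1 centimorgans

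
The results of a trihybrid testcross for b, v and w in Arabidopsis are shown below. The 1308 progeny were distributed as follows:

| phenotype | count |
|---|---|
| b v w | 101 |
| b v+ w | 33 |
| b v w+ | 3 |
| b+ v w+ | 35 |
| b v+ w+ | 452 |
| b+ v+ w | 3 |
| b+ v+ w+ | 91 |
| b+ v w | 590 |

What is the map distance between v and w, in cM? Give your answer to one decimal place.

The two most frequent reciprocal classes, b v+ w+ and b+ v w, are the parental types, so the F1 was b v+ w+ / b+ v w.
The two rarest classes, b v w+ and b+ v+ w, are the double crossovers. Comparing them with the parentals, only the v allele has switched, so v is the middle locus and the order is b – v – w.
Crossovers in the v–w interval produce the single-crossover classes b v+ w and b+ v w+ (33 + 35 = 68) plus the double crossovers (6).
RF(v–w) = (68 + 6) / 1308 = 74/1308 = 0.0566 → 5.7 cM.

5.7 cM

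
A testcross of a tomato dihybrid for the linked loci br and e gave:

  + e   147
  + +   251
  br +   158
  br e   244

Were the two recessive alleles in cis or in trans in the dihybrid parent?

cis

The two most frequent classes are + + (251) and br e (244); these are the parental (non-recombinant) types.
So the F1 carried + + on one chromosome and br e on the other — the recessive alleles are on the same chromosome (cis / coupling).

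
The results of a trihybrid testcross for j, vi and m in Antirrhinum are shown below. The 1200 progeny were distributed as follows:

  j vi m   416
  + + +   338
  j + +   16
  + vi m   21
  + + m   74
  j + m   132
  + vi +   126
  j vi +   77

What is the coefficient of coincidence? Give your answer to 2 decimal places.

The two most frequent reciprocal classes, + + + and j vi m, are the parental types, so the F1 was + + + / j vi m.
The two rarest classes, j + + and + vi m, are the double crossovers. Comparing them with the parentals, only the j allele has switched, so j is the middle locus and the order is m – j – vi.
m–j: (151 + 37)/1200 = 0.1567; j–vi: (258 + 37)/1200 = 0.2458.
Expected DCO frequency = 0.1567 × 0.2458 ≈ 0.03852; observed = 37/1200 ≈ 0.03083.
Coefficient of coincidence = 0.03083/0.03852 ≈ 0.80.

0.80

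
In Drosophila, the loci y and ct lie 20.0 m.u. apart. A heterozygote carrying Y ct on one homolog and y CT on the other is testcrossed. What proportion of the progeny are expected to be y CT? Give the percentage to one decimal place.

40.0%

A map distance of 20.0 m.u. corresponds to a recombination frequency of 0.200.
The F1 is Y ct / y CT, so y CT is a parental gamete class with expected frequency (1 − r)/2 = 0.800/2 = 0.4000.
That is 0.4000 = 40.0% of the progeny.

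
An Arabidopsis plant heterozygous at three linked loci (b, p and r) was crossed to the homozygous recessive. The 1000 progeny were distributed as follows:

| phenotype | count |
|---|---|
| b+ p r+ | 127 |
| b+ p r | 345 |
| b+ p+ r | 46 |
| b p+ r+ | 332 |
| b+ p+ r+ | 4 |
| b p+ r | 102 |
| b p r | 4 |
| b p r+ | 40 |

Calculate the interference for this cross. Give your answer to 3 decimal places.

The two most frequent reciprocal classes, b+ p r and b p+ r+, are the parental types, so the F1 was b+ p r / b p+ r+.
The two rarest classes, b p r and b+ p+ r+, are the double crossovers. Comparing them with the parentals, only the b allele has switched, so b is the middle locus and the order is r – b – p.
r–b: (229 + 8)/1000 = 0.2370; b–p: (86 + 8)/1000 = 0.0940.
Expected DCO frequency = 0.2370 × 0.0940 ≈ 0.02228; observed = 8/1000 ≈ 0.00800.
Coefficient of coincidence = 0.00800/0.02228 ≈ 0.359; interference = 1 − 0.359 = 0.641.

0.641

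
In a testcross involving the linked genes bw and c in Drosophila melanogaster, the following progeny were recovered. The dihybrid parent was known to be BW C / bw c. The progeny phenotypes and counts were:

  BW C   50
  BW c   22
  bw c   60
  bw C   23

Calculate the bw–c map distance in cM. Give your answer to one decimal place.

The recombinant classes are BW c and bw C: 22 + 23 = 45.
Recombination frequency = 45/155 = 0.2903 ≈ 29.0%, i.e. 29.0 cM.

29.0 cM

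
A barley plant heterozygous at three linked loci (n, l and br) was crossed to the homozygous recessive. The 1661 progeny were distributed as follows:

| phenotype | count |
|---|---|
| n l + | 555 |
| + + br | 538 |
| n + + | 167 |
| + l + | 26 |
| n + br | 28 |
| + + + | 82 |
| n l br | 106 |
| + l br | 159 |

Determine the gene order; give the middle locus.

n

The two most frequent reciprocal classes, + + br and n l +, are the parental types, so the F1 was + + br / n l +.
The two rarest classes, n + br and + l +, are the double crossovers. Comparing them with the parentals, only the n allele has switched, so n is the middle locus and the order is l – n – br.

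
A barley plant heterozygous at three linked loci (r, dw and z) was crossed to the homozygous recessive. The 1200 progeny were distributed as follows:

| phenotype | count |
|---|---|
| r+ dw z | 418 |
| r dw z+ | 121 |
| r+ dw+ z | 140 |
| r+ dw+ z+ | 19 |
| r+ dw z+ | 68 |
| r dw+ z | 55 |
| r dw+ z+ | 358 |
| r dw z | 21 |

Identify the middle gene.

r

The two most frequent reciprocal classes, r+ dw z and r dw+ z+, are the parental types, so the F1 was r+ dw z / r dw+ z+.
The two rarest classes, r dw z and r+ dw+ z+, are the double crossovers. Comparing them with the parentals, only the r allele has switched, so r is the middle locus and the order is dw – r – z.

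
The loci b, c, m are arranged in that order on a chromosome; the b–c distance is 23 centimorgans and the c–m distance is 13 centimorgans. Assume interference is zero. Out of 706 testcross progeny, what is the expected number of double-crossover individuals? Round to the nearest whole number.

Map distances give recombination frequencies of 0.230 and 0.130 for the two intervals.
With no interference, expected double-crossover frequency = 0.230 × 0.130 = 0.02990.
Expected number = 0.02990 × 706 = 21.11 ≈ 21.

21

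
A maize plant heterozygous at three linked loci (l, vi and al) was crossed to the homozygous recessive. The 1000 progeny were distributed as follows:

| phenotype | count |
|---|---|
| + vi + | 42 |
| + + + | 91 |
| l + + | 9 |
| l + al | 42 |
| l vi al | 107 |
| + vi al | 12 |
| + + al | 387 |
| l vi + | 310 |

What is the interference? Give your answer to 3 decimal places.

0.087

The two most frequent reciprocal classes, l vi + and + + al, are the parental types, so the F1 was l vi + / + + al.
The two rarest classes, l + + and + vi al, are the double crossovers. Comparing them with the parentals, only the vi allele has switched, so vi is the middle locus and the order is al – vi – l.
al–vi: (198 + 21)/1000 = 0.2190; vi–l: (84 + 21)/1000 = 0.1050.
Expected DCO frequency = 0.2190 × 0.1050 ≈ 0.02299; observed = 21/1000 ≈ 0.02100.
Coefficient of coincidence = 0.02100/0.02299 ≈ 0.913; interference = 1 − 0.913 = 0.087.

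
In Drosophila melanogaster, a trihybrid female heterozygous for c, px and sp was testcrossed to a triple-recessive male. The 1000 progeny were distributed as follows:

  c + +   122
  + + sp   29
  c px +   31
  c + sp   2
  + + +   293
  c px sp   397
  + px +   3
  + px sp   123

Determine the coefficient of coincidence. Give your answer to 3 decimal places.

The two most frequent reciprocal classes, + + + and c px sp, are the parental types, so the F1 was + + + / c px sp.
The two rarest classes, + px + and c + sp, are the double crossovers. Comparing them with the parentals, only the px allele has switched, so px is the middle locus and the order is sp – px – c.
sp–px: (60 + 5)/1000 = 0.0650; px–c: (245 + 5)/1000 = 0.2500.
Expected DCO frequency = 0.0650 × 0.2500 ≈ 0.01625; observed = 5/1000 ≈ 0.00500.
Coefficient of coincidence = 0.00500/0.01625 ≈ 0.308.

0.308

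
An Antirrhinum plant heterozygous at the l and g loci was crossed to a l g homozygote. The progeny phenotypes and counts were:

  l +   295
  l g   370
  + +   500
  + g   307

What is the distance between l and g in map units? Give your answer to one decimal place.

40.9 map units

The two most frequent classes, + + (500) and l g (370), are the parental types, so the F1 was + + / l g.
The recombinant classes are + g and l +: 307 + 295 = 602.
Recombination frequency = 602/1472 = 0.4090 ≈ 40.9%, i.e. 40.9 map units.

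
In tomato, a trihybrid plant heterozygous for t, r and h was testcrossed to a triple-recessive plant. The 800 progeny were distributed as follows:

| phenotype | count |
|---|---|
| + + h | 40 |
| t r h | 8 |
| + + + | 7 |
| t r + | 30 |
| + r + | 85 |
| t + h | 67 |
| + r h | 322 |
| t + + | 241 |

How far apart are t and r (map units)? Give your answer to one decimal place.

The two most frequent reciprocal classes, t + + and + r h, are the parental types, so the F1 was t + + / + r h.
The two rarest classes, + + + and t r h, are the double crossovers. Comparing them with the parentals, only the t allele has switched, so t is the middle locus and the order is h – t – r.
Crossovers in the t–r interval produce the single-crossover classes t r + and + + h (30 + 40 = 70) plus the double crossovers (15).
RF(t–r) = (70 + 15) / 800 = 85/800 = 0.1062 → 10.6 map units.

10.6 map units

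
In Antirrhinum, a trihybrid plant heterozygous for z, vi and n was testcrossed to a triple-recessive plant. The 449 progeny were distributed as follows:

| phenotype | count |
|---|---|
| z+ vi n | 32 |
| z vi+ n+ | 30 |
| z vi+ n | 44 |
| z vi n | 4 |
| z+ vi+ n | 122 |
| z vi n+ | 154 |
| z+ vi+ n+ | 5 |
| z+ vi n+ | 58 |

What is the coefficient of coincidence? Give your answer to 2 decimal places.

0.51

The two most frequent reciprocal classes, z vi n+ and z+ vi+ n, are the parental types, so the F1 was z vi n+ / z+ vi+ n.
The two rarest classes, z vi n and z+ vi+ n+, are the double crossovers. Comparing them with the parentals, only the n allele has switched, so n is the middle locus and the order is vi – n – z.
vi–n: (62 + 9)/449 = 0.1581; n–z: (102 + 9)/449 = 0.2472.
Expected DCO frequency = 0.1581 × 0.2472 ≈ 0.03908; observed = 9/449 ≈ 0.02004.
Coefficient of coincidence = 0.02004/0.03908 ≈ 0.51.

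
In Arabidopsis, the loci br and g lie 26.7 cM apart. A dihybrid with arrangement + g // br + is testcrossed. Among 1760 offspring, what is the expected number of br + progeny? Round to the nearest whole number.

645

A map distance of 26.7 cM corresponds to a recombination frequency of 0.267.
The F1 is + g / br +, so br + is a parental gamete class with expected frequency (1 − r)/2 = 0.733/2 = 0.3665.
Expected number = 0.3665 × 1760 = 645.04 ≈ 645.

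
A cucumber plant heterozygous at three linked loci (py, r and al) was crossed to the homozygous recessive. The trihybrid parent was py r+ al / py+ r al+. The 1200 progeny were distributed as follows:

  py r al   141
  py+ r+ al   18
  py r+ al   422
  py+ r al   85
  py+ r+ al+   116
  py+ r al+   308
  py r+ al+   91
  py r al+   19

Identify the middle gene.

py

The two rarest classes, py+ r+ al and py r al+, are the double crossovers. Comparing them with the parentals, only the py allele has switched, so py is the middle locus and the order is al – py – r.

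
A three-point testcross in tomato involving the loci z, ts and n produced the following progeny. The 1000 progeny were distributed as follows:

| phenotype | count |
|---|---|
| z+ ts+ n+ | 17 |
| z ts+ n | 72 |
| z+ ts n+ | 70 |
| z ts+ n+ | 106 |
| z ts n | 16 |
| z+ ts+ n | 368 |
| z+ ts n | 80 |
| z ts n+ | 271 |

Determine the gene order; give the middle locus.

n

The two most frequent reciprocal classes, z+ ts+ n and z ts n+, are the parental types, so the F1 was z+ ts+ n / z ts n+.
The two rarest classes, z+ ts+ n+ and z ts n, are the double crossovers. Comparing them with the parentals, only the n allele has switched, so n is the middle locus and the order is ts – n – z.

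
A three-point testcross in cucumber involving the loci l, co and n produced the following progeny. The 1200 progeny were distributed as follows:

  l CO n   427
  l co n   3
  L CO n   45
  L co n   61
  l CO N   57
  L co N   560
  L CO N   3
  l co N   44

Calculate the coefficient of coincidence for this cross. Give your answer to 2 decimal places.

The two most frequent reciprocal classes, L co N and l CO n, are the parental types, so the F1 was L co N / l CO n.
The two rarest classes, L CO N and l co n, are the double crossovers. Comparing them with the parentals, only the co allele has switched, so co is the middle locus and the order is l – co – n.
l–co: (89 + 6)/1200 = 0.0792; co–n: (118 + 6)/1200 = 0.1033.
Expected DCO frequency = 0.0792 × 0.1033 ≈ 0.00818; observed = 6/1200 ≈ 0.00500.
Coefficient of coincidence = 0.00500/0.00818 ≈ 0.61.

0.61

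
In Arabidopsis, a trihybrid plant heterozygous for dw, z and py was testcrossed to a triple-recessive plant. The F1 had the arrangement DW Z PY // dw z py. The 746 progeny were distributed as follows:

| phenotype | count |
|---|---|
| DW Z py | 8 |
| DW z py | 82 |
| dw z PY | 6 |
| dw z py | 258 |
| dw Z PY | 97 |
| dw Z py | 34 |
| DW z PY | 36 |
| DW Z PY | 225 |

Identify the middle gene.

The two rarest classes, DW Z py and dw z PY, are the double crossovers. Comparing them with the parentals, only the py allele has switched, so py is the middle locus and the order is z – py – dw.

py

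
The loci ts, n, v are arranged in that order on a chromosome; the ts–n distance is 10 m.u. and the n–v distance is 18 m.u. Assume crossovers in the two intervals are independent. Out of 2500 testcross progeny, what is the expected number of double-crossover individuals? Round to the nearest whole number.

45

Map distances give recombination frequencies of 0.100 and 0.180 for the two intervals.
With no interference, expected double-crossover frequency = 0.100 × 0.180 = 0.01800.
Expected number = 0.01800 × 2500 = 45.00 ≈ 45.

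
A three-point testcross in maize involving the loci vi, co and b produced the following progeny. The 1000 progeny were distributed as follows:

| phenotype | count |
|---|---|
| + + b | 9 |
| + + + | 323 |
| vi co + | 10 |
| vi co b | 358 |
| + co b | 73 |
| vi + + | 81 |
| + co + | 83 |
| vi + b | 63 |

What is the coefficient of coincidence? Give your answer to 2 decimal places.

The two most frequent reciprocal classes, vi co b and + + +, are the parental types, so the F1 was vi co b / + + +.
The two rarest classes, vi co + and + + b, are the double crossovers. Comparing them with the parentals, only the b allele has switched, so b is the middle locus and the order is co – b – vi.
co–b: (146 + 19)/1000 = 0.1650; b–vi: (154 + 19)/1000 = 0.1730.
Expected DCO frequency = 0.1650 × 0.1730 ≈ 0.02855; observed = 19/1000 ≈ 0.01900.
Coefficient of coincidence = 0.01900/0.02855 ≈ 0.67.

0.67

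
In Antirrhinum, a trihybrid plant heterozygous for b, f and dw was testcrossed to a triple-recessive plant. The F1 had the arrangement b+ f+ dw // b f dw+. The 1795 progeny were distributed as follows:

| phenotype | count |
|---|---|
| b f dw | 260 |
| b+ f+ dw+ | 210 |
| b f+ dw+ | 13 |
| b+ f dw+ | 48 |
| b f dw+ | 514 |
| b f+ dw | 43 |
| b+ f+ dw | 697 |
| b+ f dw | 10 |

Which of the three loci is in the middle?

f

The two rarest classes, b+ f dw and b f+ dw+, are the double crossovers. Comparing them with the parentals, only the f allele has switched, so f is the middle locus and the order is dw – f – b.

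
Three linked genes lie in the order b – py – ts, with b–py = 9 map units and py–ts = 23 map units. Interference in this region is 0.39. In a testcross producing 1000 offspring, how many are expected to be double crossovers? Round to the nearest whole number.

13

Map distances give recombination frequencies of 0.090 and 0.230 for the two intervals.
With interference 0.39 (so coincidence = 0.61), expected double-crossover frequency = 0.090 × 0.230 × 0.61 = 0.01263.
Expected number = 0.01263 × 1000 = 12.63 ≈ 13.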